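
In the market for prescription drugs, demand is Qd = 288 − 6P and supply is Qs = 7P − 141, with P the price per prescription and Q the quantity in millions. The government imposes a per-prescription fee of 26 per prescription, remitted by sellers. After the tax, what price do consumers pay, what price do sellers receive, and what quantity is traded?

Before the tax: set 288 − 6P = 7P − 141 → P* = 33, Q* = 90.
With the tax collected from sellers, supply shifts: Qs = 7(P − 26) − 141.
Solving gives Q = 6 with consumers paying 47 and sellers receiving 21 (the 26 wedge).
The less price-elastic side of the market bears the larger share of a per-unit tax.

Consumers pay 47; sellers receive 21; quantity = 6.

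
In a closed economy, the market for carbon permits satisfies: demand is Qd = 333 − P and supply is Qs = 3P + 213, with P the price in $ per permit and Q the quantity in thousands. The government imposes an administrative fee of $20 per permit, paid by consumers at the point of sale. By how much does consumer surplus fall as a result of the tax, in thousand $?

Consumer surplus falls by $4432.5 thousand.

Without the tax, 333 − P = 3P + 213 gives 4P = 120, so P* = $30 and Q* = 303.
With the tax collected from consumers, demand (in seller-price terms) shifts: Qd = 333 − (P + 20).
New equilibrium: consumers pay $45, suppliers receive $25, Q = 288. (Wedge: Pb − Ps = 20.)
ΔCS is the trapezoid between Q = 288 and Q = 303 of height $15: ½ · (303 + 288) · 15 = $4432.5.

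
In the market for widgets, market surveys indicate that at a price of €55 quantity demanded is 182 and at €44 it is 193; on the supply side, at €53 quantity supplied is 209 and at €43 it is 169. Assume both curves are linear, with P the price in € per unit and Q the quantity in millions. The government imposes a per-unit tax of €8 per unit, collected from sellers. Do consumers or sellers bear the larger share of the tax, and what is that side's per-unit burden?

Consumers bear the larger share: €6.4 per unit.

Demand slope: (193 − 182)/(44 − 55) = -1, so Qd = 237 − P.
Supply slope: (169 − 209)/(43 − 53) = 4, so Qs = 4P − 3.
Without the tax, 237 − P = 4P − 3 gives 5P = 240, so P* = €48 and Q* = 189.
With the tax collected from sellers, supply shifts: Qs = 4(P − 8) − 3.
New equilibrium: consumers pay €54.4, sellers receive €46.4, Q = 182.6. (Wedge: Pb − Ps = 8.)
Per-unit burden: consumers €6.4, sellers €1.6.
Consumers take the larger share because demand is less price-elastic here (demand slope 1 vs supply slope 4).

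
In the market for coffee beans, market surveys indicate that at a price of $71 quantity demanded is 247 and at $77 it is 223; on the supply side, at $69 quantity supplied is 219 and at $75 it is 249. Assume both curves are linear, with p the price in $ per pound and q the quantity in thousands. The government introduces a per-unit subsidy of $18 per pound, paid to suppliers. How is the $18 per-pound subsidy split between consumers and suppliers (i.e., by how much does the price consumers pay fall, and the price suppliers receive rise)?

Consumers gain $10 per pound; suppliers gain $8 per pound.

Demand slope: (223 − 247)/(77 − 71) = -4, so qd = 531 − 4p.
Supply slope: (249 − 219)/(75 − 69) = 5, so qs = 5p − 126.
Without the subsidy, 531 − 4p = 5p − 126 gives 9p = 657, so p* = $73 and q* = 239.
With a per-unit subsidy paid to suppliers, each receives p + 18 per unit sold, so supply becomes qs = 5(p + 18) − 126.
New equilibrium: consumers pay $63, suppliers receive $81, q = 279. (Wedge: pb − ps = −18.)
Gain to consumers: $10; to suppliers: $8. (They sum to $18.)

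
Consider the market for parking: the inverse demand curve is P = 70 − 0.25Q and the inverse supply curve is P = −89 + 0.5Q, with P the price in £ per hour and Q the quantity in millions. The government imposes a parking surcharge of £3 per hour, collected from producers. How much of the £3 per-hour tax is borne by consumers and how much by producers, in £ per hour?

Rewrite in direct form: Qd = 280 − 4P and Qs = 2P + 178.
Before the tax: set 280 − 4P = 2P + 178 → P* = £17, Q* = 212.
With the tax collected from producers, supply shifts: Qs = 2(P − 3) + 178.
New equilibrium: consumers pay £18, producers receive £15, Q = 208. (Wedge: Pb − Ps = 3.)
Burden on consumers: £1; on producers: £2. (They sum to £3.)

Consumers bear £1 per hour; producers bear £2 per hour.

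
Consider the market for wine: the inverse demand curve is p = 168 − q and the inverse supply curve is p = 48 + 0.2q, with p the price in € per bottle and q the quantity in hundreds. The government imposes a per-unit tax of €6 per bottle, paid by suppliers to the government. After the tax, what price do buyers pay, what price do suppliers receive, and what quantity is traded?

Buyers pay €73; suppliers receive €67; quantity = 95.

Inverting to q(p) form: qd = 168 − p; qs = 5p − 240.
Without the tax, 168 − p = 5p − 240 gives 6p = 408, so p* = €68 and q* = 100.
With the tax collected from suppliers, supply shifts: qs = 5(p − 6) − 240.
Solving gives q = 95 with buyers paying €73 and suppliers receiving €67 (the €6 wedge).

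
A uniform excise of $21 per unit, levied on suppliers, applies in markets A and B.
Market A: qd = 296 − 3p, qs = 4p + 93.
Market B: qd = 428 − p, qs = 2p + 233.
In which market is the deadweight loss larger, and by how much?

Market A, by $231.

Market A: pre-tax p* = $29, q* = 209; post-tax q = 173; deadweight loss = $378.
Market B: pre-tax p* = $65, q* = 363; post-tax q = 349; deadweight loss = $147.
Difference: $378 vs $147 → market A is larger by $231.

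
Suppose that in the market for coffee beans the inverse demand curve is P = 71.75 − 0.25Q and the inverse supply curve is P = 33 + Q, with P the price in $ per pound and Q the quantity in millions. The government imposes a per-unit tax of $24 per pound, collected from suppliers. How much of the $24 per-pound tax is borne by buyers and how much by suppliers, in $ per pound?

Buyers bear $4.8 per pound; suppliers bear $19.2 per pound.

Inverting to Q(P) form: Qd = 287 − 4P; Qs = P − 33.
Before the tax: set 287 − 4P = P − 33 → P* = $64, Q* = 31.
With the tax collected from suppliers, supply shifts: Qs = (P − 24) − 33.
Solving gives Q = 11.8 with buyers paying $68.8 and suppliers receiving $44.8 (the $24 wedge).
Burden on buyers: $4.8; on suppliers: $19.2. (They sum to $24.)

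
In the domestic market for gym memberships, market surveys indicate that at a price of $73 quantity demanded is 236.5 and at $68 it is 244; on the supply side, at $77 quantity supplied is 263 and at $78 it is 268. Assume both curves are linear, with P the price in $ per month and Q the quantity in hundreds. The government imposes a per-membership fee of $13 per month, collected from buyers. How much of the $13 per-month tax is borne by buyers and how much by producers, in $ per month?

Demand slope: (244 − 236.5)/(68 − 73) = -1.5, so Qd = 346 − 1.5P.
Supply slope: (268 − 263)/(78 − 77) = 5, so Qs = 5P − 122.
Before the tax: set 346 − 1.5P = 5P − 122 → P* = $72, Q* = 238.
With the tax collected from buyers, demand (in seller-price terms) shifts: Qd = 346 − 1.5(P + 13).
New equilibrium: buyers pay $82, producers receive $69, Q = 223. (Wedge: Pb − Ps = 13.)
Burden on buyers: $10; on producers: $3. (They sum to $13.)

Buyers bear $10 per month; producers bear $3 per month.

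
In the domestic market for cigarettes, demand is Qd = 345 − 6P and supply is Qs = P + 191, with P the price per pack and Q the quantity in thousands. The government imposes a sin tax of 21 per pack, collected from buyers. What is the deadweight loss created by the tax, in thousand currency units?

Deadweight loss = 189 thousand.

Before the tax: set 345 − 6P = P + 191 → P* = 22, Q* = 213.
With the tax collected from buyers, demand (in seller-price terms) shifts: Qd = 345 − 6(P + 21).
Solving gives Q = 195 with buyers paying 25 and suppliers receiving 4 (the 21 wedge).
Quantity falls by |ΔQ| = |213 − 195| = 18.
DWL = ½ · t · |ΔQ| = ½ · 21 · 18 = 189.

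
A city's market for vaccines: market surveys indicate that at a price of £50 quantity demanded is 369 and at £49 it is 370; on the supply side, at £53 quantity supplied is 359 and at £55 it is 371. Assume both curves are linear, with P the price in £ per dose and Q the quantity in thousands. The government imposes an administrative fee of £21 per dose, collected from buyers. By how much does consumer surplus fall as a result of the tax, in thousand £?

Consumer surplus falls by £6408 thousand.

Demand slope: (370 − 369)/(49 − 50) = -1, so Qd = 419 − P.
Supply slope: (371 − 359)/(55 − 53) = 6, so Qs = 6P + 41.
Before the tax: set 419 − P = 6P + 41 → P* = £54, Q* = 365.
With the tax collected from buyers, demand (in seller-price terms) shifts: Qd = 419 − (P + 21).
New equilibrium: buyers pay £72, suppliers receive £51, Q = 347. (Wedge: Pb − Ps = 21.)
ΔCS is the trapezoid between Q = 347 and Q = 365 of height £18: ½ · (365 + 347) · 18 = £6408.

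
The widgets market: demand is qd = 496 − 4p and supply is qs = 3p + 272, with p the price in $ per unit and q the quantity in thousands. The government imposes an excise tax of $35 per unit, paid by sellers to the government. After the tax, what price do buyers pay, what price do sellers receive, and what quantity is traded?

Buyers pay $47; sellers receive $12; quantity = 308.

Before the tax: set 496 − 4p = 3p + 272 → p* = $32, q* = 368.
With the tax collected from sellers, supply shifts: qs = 3(p − 35) + 272.
Solving gives q = 308 with buyers paying $47 and sellers receiving $12 (the $35 wedge).
The less price-elastic side of the market bears the larger share of a per-unit tax.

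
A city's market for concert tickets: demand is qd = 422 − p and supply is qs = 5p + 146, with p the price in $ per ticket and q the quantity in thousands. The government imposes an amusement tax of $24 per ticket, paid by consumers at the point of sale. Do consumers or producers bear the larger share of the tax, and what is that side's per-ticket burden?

Consumers bear the larger share: $20 per ticket.

Before the tax: set 422 − p = 5p + 146 → p* = $46, q* = 376.
With the tax collected from consumers, demand (in seller-price terms) shifts: qd = 422 − (p + 24).
New equilibrium: consumers pay $66, producers receive $42, q = 356. (Wedge: pb − ps = 24.)
Per-ticket burden: consumers $20, producers $4.
Consumers take the larger share because demand is less price-elastic here (demand slope 1 vs supply slope 5).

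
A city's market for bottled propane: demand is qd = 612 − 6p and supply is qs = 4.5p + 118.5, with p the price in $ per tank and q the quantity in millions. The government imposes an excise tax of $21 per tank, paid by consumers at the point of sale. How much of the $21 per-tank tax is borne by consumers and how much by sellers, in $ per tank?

Without the tax, 612 − 6p = 4.5p + 118.5 gives 10.5p = 493.5, so p* = $47 and q* = 330.
With the tax collected from consumers, demand (in seller-price terms) shifts: qd = 612 − 6(p + 21).
Solving gives q = 276 with consumers paying $56 and sellers receiving $35 (the $21 wedge).
Burden on consumers: $9; on sellers: $12. (They sum to $21.)
The less price-elastic side of the market bears the larger share of a per-unit tax.

Consumers bear $9 per tank; sellers bear $12 per tank.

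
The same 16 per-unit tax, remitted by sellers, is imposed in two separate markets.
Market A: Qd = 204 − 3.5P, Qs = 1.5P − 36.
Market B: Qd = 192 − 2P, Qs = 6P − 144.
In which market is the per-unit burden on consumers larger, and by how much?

Market B, by 7.2.

Market A: pre-tax P* = 48, Q* = 36; post-tax Q = 19.2; per-unit burden on consumers = 4.8.
Market B: pre-tax P* = 42, Q* = 108; post-tax Q = 84; per-unit burden on consumers = 12.
Difference: 4.8 vs 12 → market B is larger by 7.2.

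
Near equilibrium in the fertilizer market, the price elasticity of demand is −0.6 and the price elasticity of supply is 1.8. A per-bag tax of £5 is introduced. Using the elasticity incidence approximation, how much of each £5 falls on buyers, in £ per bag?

Buyers bear ≈ £3.75 per bag.

Incidence ratio: buyers' share ≈ εs / (εs + |εd|) = 1.8 / (1.8 + 0.6) = 0.75.
So buyers bear ≈ 0.75 × £5 = £3.75; sellers bear £1.25.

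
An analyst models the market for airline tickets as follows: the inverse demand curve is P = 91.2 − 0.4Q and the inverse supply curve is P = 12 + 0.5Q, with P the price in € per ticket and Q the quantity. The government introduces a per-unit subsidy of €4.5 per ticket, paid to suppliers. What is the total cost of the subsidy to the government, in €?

Inverting to Q(P) form: Qd = 228 − 2.5P; Qs = 2P − 24.
Without the subsidy, 228 − 2.5P = 2P − 24 gives 4.5P = 252, so P* = €56 and Q* = 88.
With a per-unit subsidy paid to suppliers, each receives P + 4.5 per unit sold, so supply becomes Qs = 2(P + 4.5) − 24.
Solving gives Q = 93 with consumers paying €54 and suppliers receiving €58.5 (the €4.5 wedge).
Outlay = t · Q = 4.5 · 93 = €418.5.

Government outlay = €418.5.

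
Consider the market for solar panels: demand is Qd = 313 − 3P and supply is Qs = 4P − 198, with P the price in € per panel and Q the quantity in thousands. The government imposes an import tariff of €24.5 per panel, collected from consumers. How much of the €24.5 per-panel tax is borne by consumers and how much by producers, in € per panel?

Consumers bear €14 per panel; producers bear €10.5 per panel.

Before the tax: set 313 − 3P = 4P − 198 → P* = €73, Q* = 94.
With the tax collected from consumers, demand (in seller-price terms) shifts: Qd = 313 − 3(P + 24.5).
New equilibrium: consumers pay €87, producers receive €62.5, Q = 52. (Wedge: Pb − Ps = 24.5.)
Burden on consumers: €14; on producers: €10.5. (They sum to €24.5.)
The less price-elastic side of the market bears the larger share of a per-unit tax.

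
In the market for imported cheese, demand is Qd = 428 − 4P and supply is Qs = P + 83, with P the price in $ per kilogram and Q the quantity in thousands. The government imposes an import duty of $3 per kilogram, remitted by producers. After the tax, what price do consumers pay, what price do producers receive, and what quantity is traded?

Consumers pay $69.6; producers receive $66.6; quantity = 149.6.

Before the tax: set 428 − 4P = P + 83 → P* = $69, Q* = 152.
With the tax collected from producers, supply shifts: Qs = (P − 3) + 83.
New equilibrium: consumers pay $69.6, producers receive $66.6, Q = 149.6. (Wedge: Pb − Ps = 3.)
The less price-elastic side of the market bears the larger share of a per-unit tax.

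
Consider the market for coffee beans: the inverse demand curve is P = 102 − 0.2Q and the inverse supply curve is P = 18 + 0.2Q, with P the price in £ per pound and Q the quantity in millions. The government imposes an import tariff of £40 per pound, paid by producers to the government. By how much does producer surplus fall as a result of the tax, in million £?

Inverting to Q(P) form: Qd = 510 − 5P; Qs = 5P − 90.
Before the tax: set 510 − 5P = 5P − 90 → P* = £60, Q* = 210.
With the tax collected from producers, supply shifts: Qs = 5(P − 40) − 90.
Solving gives Q = 110 with consumers paying £80 and producers receiving £40 (the £40 wedge).
ΔPS is the trapezoid between Q = 110 and Q = 210 of height £20: ½ · (210 + 110) · 20 = £3200.

Producer surplus falls by £3200 million.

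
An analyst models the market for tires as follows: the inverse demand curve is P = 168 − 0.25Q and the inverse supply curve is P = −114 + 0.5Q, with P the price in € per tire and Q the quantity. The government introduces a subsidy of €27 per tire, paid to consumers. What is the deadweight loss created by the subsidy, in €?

Deadweight loss = €486.

Inverting to Q(P) form: Qd = 672 − 4P; Qs = 2P + 228.
Before the subsidy: set 672 − 4P = 2P + 228 → P* = €74, Q* = 376.
With a per-unit subsidy paid to consumers, each effectively pays P − 27, so demand becomes Qd = 672 − 4(P − 27).
Solving gives Q = 412 with consumers paying €65 and suppliers receiving €92 (the €27 wedge).
Quantity rises by |ΔQ| = |376 − 412| = 36.
DWL = ½ · t · |ΔQ| = ½ · 27 · 36 = €486.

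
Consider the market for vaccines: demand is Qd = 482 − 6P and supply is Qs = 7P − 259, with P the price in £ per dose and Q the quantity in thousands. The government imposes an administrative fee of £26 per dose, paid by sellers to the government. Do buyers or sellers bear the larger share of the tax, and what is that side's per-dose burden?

Buyers bear the larger share: £14 per dose.

Without the tax, 482 − 6P = 7P − 259 gives 13P = 741, so P* = £57 and Q* = 140.
With the tax collected from sellers, supply shifts: Qs = 7(P − 26) − 259.
New equilibrium: buyers pay £71, sellers receive £45, Q = 56. (Wedge: Pb − Ps = 26.)
Per-dose burden: buyers £14, sellers £12.
Buyers take the larger share because demand is less price-elastic here (demand slope 6 vs supply slope 7).
The less price-elastic side of the market bears the larger share of a per-unit tax.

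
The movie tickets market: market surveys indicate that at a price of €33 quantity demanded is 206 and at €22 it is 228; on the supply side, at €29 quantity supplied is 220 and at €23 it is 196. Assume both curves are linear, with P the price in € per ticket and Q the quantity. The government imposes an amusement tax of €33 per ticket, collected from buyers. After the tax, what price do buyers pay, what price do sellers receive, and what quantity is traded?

Buyers pay €50; sellers receive €17; quantity = 172.

Demand slope: (228 − 206)/(22 − 33) = -2, so Qd = 272 − 2P.
Supply slope: (196 − 220)/(23 − 29) = 4, so Qs = 4P + 104.
Before the tax: set 272 − 2P = 4P + 104 → P* = €28, Q* = 216.
With the tax collected from buyers, demand (in seller-price terms) shifts: Qd = 272 − 2(P + 33).
New equilibrium: buyers pay €50, sellers receive €17, Q = 172. (Wedge: Pb − Ps = 33.)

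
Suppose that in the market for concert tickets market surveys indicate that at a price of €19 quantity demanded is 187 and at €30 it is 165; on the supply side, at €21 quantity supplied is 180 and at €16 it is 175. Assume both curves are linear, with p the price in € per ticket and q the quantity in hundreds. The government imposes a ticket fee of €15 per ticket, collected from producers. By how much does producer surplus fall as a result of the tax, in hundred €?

Producer surplus falls by €1760 hundred.

Demand slope: (165 − 187)/(30 − 19) = -2, so qd = 225 − 2p.
Supply slope: (175 − 180)/(16 − 21) = 1, so qs = p + 159.
Before the tax: set 225 − 2p = p + 159 → p* = €22, q* = 181.
With the tax collected from producers, supply shifts: qs = (p − 15) + 159.
Solving gives q = 171 with buyers paying €27 and producers receiving €12 (the €15 wedge).
ΔPS is the trapezoid between Q = 171 and Q = 181 of height €10: ½ · (181 + 171) · 10 = €1760.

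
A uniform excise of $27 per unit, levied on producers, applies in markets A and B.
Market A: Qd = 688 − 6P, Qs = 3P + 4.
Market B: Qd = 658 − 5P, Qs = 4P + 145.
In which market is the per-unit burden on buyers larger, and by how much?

Market B, by $3.

Market A: pre-tax P* = $76, Q* = 232; post-tax Q = 178; per-unit burden on buyers = $9.
Market B: pre-tax P* = $57, Q* = 373; post-tax Q = 313; per-unit burden on buyers = $12.
Difference: $9 vs $12 → market B is larger by $3.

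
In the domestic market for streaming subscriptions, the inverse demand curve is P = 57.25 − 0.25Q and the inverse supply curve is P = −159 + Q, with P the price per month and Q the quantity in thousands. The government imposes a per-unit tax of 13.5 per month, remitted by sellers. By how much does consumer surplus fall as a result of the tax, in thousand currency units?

Consumer surplus falls by 452.52 thousand.

Rewrite in direct form: Qd = 229 − 4P and Qs = P + 159.
Before the tax: set 229 − 4P = P + 159 → P* = 14, Q* = 173.
With the tax collected from sellers, supply shifts: Qs = (P − 13.5) + 159.
Solving gives Q = 162.2 with consumers paying 16.7 and sellers receiving 3.2 (the 13.5 wedge).
ΔCS is the trapezoid between Q = 162.2 and Q = 173 of height 2.7: ½ · (173 + 162.2) · 2.7 = 452.52.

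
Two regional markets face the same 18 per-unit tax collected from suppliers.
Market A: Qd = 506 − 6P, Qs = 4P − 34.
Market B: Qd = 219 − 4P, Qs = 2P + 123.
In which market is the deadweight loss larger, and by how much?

Market A, by 172.8.

Market A: pre-tax P* = 54, Q* = 182; post-tax Q = 138.8; deadweight loss = 388.8.
Market B: pre-tax P* = 16, Q* = 155; post-tax Q = 131; deadweight loss = 216.
Difference: 388.8 vs 216 → market A is larger by 172.8.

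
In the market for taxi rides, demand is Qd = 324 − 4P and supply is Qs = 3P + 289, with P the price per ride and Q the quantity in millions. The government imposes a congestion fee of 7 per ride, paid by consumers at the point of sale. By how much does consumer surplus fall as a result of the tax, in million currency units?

Consumer surplus falls by 894 million.

Without the tax, 324 − 4P = 3P + 289 gives 7P = 35, so P* = 5 and Q* = 304.
With the tax collected from consumers, demand (in seller-price terms) shifts: Qd = 324 − 4(P + 7).
Solving gives Q = 292 with consumers paying 8 and suppliers receiving 1 (the 7 wedge).
ΔCS is the trapezoid between Q = 292 and Q = 304 of height 3: ½ · (304 + 292) · 3 = 894.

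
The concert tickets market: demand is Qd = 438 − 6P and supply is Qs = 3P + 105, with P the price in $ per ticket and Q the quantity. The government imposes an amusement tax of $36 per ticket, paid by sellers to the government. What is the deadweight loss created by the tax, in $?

Before the tax: set 438 − 6P = 3P + 105 → P* = $37, Q* = 216.
With the tax collected from sellers, supply shifts: Qs = 3(P − 36) + 105.
New equilibrium: consumers pay $49, sellers receive $13, Q = 144. (Wedge: Pb − Ps = 36.)
Quantity falls by |ΔQ| = |216 − 144| = 72.
DWL = ½ · t · |ΔQ| = ½ · 36 · 72 = $1296.

Deadweight loss = $1296.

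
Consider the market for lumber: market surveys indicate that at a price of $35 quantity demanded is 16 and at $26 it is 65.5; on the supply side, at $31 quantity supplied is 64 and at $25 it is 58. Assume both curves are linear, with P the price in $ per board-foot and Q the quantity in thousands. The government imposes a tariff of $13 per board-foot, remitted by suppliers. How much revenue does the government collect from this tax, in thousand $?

Tax revenue = $637 thousand.

Demand slope: (65.5 − 16)/(26 − 35) = -5.5, so Qd = 208.5 − 5.5P.
Supply slope: (58 − 64)/(25 − 31) = 1, so Qs = P + 33.
Without the tax, 208.5 − 5.5P = P + 33 gives 6.5P = 175.5, so P* = $27 and Q* = 60.
With the tax collected from suppliers, supply shifts: Qs = (P − 13) + 33.
Solving gives Q = 49 with consumers paying $29 and suppliers receiving $16 (the $13 wedge).
Revenue = t · Q = 13 · 49 = $637.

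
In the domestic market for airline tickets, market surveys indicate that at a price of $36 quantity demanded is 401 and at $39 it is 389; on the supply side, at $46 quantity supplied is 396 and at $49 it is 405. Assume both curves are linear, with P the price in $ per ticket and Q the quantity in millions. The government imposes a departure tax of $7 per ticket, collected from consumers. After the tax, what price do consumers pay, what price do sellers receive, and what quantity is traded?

Demand slope: (389 − 401)/(39 − 36) = -4, so Qd = 545 − 4P.
Supply slope: (405 − 396)/(49 − 46) = 3, so Qs = 3P + 258.
Before the tax: set 545 − 4P = 3P + 258 → P* = $41, Q* = 381.
With the tax collected from consumers, demand (in seller-price terms) shifts: Qd = 545 − 4(P + 7).
New equilibrium: consumers pay $44, sellers receive $37, Q = 369. (Wedge: Pb − Ps = 7.)

Consumers pay $44; sellers receive $37; quantity = 369.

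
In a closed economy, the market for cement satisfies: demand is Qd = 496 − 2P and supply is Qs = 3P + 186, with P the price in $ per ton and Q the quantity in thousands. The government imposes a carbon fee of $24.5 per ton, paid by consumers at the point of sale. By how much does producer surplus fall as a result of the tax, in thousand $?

Before the tax: set 496 − 2P = 3P + 186 → P* = $62, Q* = 372.
With the tax collected from consumers, demand (in seller-price terms) shifts: Qd = 496 − 2(P + 24.5).
New equilibrium: consumers pay $76.7, sellers receive $52.2, Q = 342.6. (Wedge: Pb − Ps = 24.5.)
ΔPS is the trapezoid between Q = 342.6 and Q = 372 of height $9.8: ½ · (372 + 342.6) · 9.8 = $3501.54.

Producer surplus falls by $3501.54 thousand.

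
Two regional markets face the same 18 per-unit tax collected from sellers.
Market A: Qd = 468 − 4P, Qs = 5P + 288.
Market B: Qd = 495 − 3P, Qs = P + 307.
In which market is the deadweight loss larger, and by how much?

Market A, by 238.5.

Market A: pre-tax P* = 20, Q* = 388; post-tax Q = 348; deadweight loss = 360.
Market B: pre-tax P* = 47, Q* = 354; post-tax Q = 340.5; deadweight loss = 121.5.
Difference: 360 vs 121.5 → market A is larger by 238.5.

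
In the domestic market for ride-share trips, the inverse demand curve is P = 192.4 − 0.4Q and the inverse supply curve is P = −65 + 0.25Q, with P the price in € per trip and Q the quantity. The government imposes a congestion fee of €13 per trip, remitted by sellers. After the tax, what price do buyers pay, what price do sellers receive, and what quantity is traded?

Rewrite in direct form: Qd = 481 − 2.5P and Qs = 4P + 260.
Before the tax: set 481 − 2.5P = 4P + 260 → P* = €34, Q* = 396.
With the tax collected from sellers, supply shifts: Qs = 4(P − 13) + 260.
New equilibrium: buyers pay €42, sellers receive €29, Q = 376. (Wedge: Pb − Ps = 13.)

Buyers pay €42; sellers receive €29; quantity = 376.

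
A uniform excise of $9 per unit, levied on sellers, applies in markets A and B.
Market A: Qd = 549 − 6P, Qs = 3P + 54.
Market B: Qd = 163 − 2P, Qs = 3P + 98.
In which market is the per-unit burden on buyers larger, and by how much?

Market A: pre-tax P* = $55, Q* = 219; post-tax Q = 201; per-unit burden on buyers = $3.
Market B: pre-tax P* = $13, Q* = 137; post-tax Q = 126.2; per-unit burden on buyers = $5.4.
Difference: $3 vs $5.4 → market B is larger by $2.4.

Market B, by $2.4.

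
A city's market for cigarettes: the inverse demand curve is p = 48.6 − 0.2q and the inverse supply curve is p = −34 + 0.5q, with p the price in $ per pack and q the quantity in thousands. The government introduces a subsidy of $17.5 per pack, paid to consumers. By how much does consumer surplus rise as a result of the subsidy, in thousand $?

Consumer surplus rises by $652.5 thousand.

Inverting to q(p) form: qd = 243 − 5p; qs = 2p + 68.
Before the subsidy: set 243 − 5p = 2p + 68 → p* = $25, q* = 118.
With a per-unit subsidy paid to consumers, each effectively pays p − 17.5, so demand becomes qd = 243 − 5(p − 17.5).
Solving gives q = 143 with consumers paying $20 and suppliers receiving $37.5 (the $17.5 wedge).
ΔCS is the trapezoid between Q = 143 and Q = 118 of height $5: ½ · (118 + 143) · 5 = $652.5.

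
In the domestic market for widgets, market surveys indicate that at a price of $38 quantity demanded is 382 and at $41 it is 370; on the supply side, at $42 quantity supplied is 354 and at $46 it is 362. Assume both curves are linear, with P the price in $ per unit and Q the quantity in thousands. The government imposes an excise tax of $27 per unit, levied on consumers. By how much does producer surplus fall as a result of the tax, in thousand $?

Producer surplus falls by $6120 thousand.

Demand slope: (370 − 382)/(41 − 38) = -4, so Qd = 534 − 4P.
Supply slope: (362 − 354)/(46 − 42) = 2, so Qs = 2P + 270.
Before the tax: set 534 − 4P = 2P + 270 → P* = $44, Q* = 358.
With the tax collected from consumers, demand (in seller-price terms) shifts: Qd = 534 − 4(P + 27).
Solving gives Q = 322 with consumers paying $53 and producers receiving $26 (the $27 wedge).
ΔPS is the trapezoid between Q = 322 and Q = 358 of height $18: ½ · (358 + 322) · 18 = $6120.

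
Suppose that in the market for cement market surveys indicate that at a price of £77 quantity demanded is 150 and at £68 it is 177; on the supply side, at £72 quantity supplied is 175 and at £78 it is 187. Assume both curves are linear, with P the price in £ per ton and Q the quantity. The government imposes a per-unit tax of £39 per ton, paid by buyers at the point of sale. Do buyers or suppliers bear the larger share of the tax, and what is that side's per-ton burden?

Demand slope: (177 − 150)/(68 − 77) = -3, so Qd = 381 − 3P.
Supply slope: (187 − 175)/(78 − 72) = 2, so Qs = 2P + 31.
Without the tax, 381 − 3P = 2P + 31 gives 5P = 350, so P* = £70 and Q* = 171.
With the tax collected from buyers, demand (in seller-price terms) shifts: Qd = 381 − 3(P + 39).
New equilibrium: buyers pay £85.6, suppliers receive £46.6, Q = 124.2. (Wedge: Pb − Ps = 39.)
Per-ton burden: buyers £15.6, suppliers £23.4.
Suppliers take the larger share because supply is less price-elastic here (demand slope 3 vs supply slope 2).

Suppliers bear the larger share: £23.4 per ton.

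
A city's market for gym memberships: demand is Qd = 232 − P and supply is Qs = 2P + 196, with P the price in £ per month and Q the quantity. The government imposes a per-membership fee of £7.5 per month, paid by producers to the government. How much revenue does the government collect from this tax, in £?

Tax revenue = £1612.5.

Before the tax: set 232 − P = 2P + 196 → P* = £12, Q* = 220.
With the tax collected from producers, supply shifts: Qs = 2(P − 7.5) + 196.
New equilibrium: buyers pay £17, producers receive £9.5, Q = 215. (Wedge: Pb − Ps = 7.5.)
Revenue = t · Q = 7.5 · 215 = £1612.5.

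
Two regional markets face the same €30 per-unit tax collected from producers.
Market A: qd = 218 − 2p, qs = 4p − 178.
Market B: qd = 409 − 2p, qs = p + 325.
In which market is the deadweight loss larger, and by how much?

Market A, by €300.

Market A: pre-tax p* = €66, q* = 86; post-tax q = 46; deadweight loss = €600.
Market B: pre-tax p* = €28, q* = 353; post-tax q = 333; deadweight loss = €300.
Difference: €600 vs €300 → market A is larger by €300.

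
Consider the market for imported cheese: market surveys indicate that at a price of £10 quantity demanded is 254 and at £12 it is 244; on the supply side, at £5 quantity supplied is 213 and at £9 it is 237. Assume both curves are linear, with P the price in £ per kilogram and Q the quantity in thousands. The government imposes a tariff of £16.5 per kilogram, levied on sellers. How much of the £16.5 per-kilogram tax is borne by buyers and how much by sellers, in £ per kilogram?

Buyers bear £9 per kilogram; sellers bear £7.5 per kilogram.

Demand slope: (244 − 254)/(12 − 10) = -5, so Qd = 304 − 5P.
Supply slope: (237 − 213)/(9 − 5) = 6, so Qs = 6P + 183.
Without the tax, 304 − 5P = 6P + 183 gives 11P = 121, so P* = £11 and Q* = 249.
With the tax collected from sellers, supply shifts: Qs = 6(P − 16.5) + 183.
Solving gives Q = 204 with buyers paying £20 and sellers receiving £3.5 (the £16.5 wedge).
Burden on buyers: £9; on sellers: £7.5. (They sum to £16.5.)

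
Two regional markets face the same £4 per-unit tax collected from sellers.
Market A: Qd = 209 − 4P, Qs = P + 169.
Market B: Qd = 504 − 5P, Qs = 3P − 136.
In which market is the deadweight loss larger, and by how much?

Market B, by £8.6.

Market A: pre-tax P* = £8, Q* = 177; post-tax Q = 173.8; deadweight loss = £6.4.
Market B: pre-tax P* = £80, Q* = 104; post-tax Q = 96.5; deadweight loss = £15.
Difference: £6.4 vs £15 → market B is larger by £8.6.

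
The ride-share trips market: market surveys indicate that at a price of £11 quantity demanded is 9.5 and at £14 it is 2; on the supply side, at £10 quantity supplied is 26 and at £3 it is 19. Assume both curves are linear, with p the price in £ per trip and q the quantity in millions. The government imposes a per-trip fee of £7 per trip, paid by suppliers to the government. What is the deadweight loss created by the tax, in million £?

Demand slope: (2 − 9.5)/(14 − 11) = -2.5, so qd = 37 − 2.5p.
Supply slope: (19 − 26)/(3 − 10) = 1, so qs = p + 16.
Without the tax, 37 − 2.5p = p + 16 gives 3.5p = 21, so p* = £6 and q* = 22.
With the tax collected from suppliers, supply shifts: qs = (p − 7) + 16.
New equilibrium: buyers pay £8, suppliers receive £1, q = 17. (Wedge: pb − ps = 7.)
Quantity falls by |ΔQ| = |22 − 17| = 5.
DWL = ½ · t · |ΔQ| = ½ · 7 · 5 = £17.5.

Deadweight loss = £17.5 million.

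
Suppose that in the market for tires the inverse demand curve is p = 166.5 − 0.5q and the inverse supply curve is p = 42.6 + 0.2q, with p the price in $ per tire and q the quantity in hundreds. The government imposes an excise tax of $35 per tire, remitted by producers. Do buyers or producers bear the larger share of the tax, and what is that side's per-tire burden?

Rewrite in direct form: qd = 333 − 2p and qs = 5p − 213.
Before the tax: set 333 − 2p = 5p − 213 → p* = $78, q* = 177.
With the tax collected from producers, supply shifts: qs = 5(p − 35) − 213.
Solving gives q = 127 with buyers paying $103 and producers receiving $68 (the $35 wedge).
Per-tire burden: buyers $25, producers $10.
Buyers take the larger share because demand is less price-elastic here (demand slope 2 vs supply slope 5).

Buyers bear the larger share: $25 per tire.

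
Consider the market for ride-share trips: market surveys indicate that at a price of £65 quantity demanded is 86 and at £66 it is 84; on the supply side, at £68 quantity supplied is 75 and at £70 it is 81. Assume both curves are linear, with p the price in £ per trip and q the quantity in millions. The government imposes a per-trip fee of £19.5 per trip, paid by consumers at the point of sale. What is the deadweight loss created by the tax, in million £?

Deadweight loss = £228.15 million.

Demand slope: (84 − 86)/(66 − 65) = -2, so qd = 216 − 2p.
Supply slope: (81 − 75)/(70 − 68) = 3, so qs = 3p − 129.
Without the tax, 216 − 2p = 3p − 129 gives 5p = 345, so p* = £69 and q* = 78.
With the tax collected from consumers, demand (in seller-price terms) shifts: qd = 216 − 2(p + 19.5).
Solving gives q = 54.6 with consumers paying £80.7 and producers receiving £61.2 (the £19.5 wedge).
Quantity falls by |ΔQ| = |78 − 54.6| = 23.4.
DWL = ½ · t · |ΔQ| = ½ · 19.5 · 23.4 = £228.15.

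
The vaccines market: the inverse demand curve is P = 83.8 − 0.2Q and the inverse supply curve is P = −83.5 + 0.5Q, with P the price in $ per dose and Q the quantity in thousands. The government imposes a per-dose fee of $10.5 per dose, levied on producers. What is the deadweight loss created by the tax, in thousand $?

Rewrite in direct form: Qd = 419 − 5P and Qs = 2P + 167.
Without the tax, 419 − 5P = 2P + 167 gives 7P = 252, so P* = $36 and Q* = 239.
With the tax collected from producers, supply shifts: Qs = 2(P − 10.5) + 167.
Solving gives Q = 224 with consumers paying $39 and producers receiving $28.5 (the $10.5 wedge).
Quantity falls by |ΔQ| = |239 − 224| = 15.
DWL = ½ · t · |ΔQ| = ½ · 10.5 · 15 = $78.75.

Deadweight loss = $78.75 thousand.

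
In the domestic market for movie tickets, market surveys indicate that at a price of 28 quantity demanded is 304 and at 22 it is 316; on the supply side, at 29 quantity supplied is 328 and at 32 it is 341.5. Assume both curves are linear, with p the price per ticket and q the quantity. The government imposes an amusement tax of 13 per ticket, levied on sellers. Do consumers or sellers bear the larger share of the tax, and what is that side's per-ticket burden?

Demand slope: (316 − 304)/(22 − 28) = -2, so qd = 360 − 2p.
Supply slope: (341.5 − 328)/(32 − 29) = 4.5, so qs = 4.5p + 197.5.
Without the tax, 360 − 2p = 4.5p + 197.5 gives 6.5p = 162.5, so p* = 25 and q* = 310.
With the tax collected from sellers, supply shifts: qs = 4.5(p − 13) + 197.5.
Solving gives q = 292 with consumers paying 34 and sellers receiving 21 (the 13 wedge).
Per-ticket burden: consumers 9, sellers 4.
Consumers take the larger share because demand is less price-elastic here (demand slope 2 vs supply slope 4.5).

Consumers bear the larger share: 9 per ticket.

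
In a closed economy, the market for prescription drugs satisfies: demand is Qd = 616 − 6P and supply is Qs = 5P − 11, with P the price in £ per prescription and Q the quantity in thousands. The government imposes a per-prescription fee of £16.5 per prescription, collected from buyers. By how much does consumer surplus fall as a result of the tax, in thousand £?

Consumer surplus falls by £1886.25 thousand.

Without the tax, 616 − 6P = 5P − 11 gives 11P = 627, so P* = £57 and Q* = 274.
With the tax collected from buyers, demand (in seller-price terms) shifts: Qd = 616 − 6(P + 16.5).
Solving gives Q = 229 with buyers paying £64.5 and producers receiving £48 (the £16.5 wedge).
ΔCS is the trapezoid between Q = 229 and Q = 274 of height £7.5: ½ · (274 + 229) · 7.5 = £1886.25.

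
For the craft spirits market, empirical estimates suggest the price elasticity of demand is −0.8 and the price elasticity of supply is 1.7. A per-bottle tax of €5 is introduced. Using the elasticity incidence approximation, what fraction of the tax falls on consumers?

Consumers' share ≈ 0.68.

Incidence ratio: consumers' share ≈ εs / (εs + |εd|) = 1.7 / (1.7 + 0.8) = 0.68.
Supply is the more elastic side, so consumers bear the larger share.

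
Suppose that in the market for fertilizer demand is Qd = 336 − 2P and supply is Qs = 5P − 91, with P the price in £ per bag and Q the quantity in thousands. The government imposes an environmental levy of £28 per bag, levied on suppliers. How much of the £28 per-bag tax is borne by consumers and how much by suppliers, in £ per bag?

Without the tax, 336 − 2P = 5P − 91 gives 7P = 427, so P* = £61 and Q* = 214.
With the tax collected from suppliers, supply shifts: Qs = 5(P − 28) − 91.
Solving gives Q = 174 with consumers paying £81 and suppliers receiving £53 (the £28 wedge).
Burden on consumers: £20; on suppliers: £8. (They sum to £28.)

Consumers bear £20 per bag; suppliers bear £8 per bag.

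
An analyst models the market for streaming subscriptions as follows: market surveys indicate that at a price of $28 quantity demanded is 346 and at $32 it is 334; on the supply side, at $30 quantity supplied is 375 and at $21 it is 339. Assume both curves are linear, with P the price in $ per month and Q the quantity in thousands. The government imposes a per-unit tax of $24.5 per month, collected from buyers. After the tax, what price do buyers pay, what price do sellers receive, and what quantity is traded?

Buyers pay $39; sellers receive $14.5; quantity = 313.

Demand slope: (334 − 346)/(32 − 28) = -3, so Qd = 430 − 3P.
Supply slope: (339 − 375)/(21 − 30) = 4, so Qs = 4P + 255.
Without the tax, 430 − 3P = 4P + 255 gives 7P = 175, so P* = $25 and Q* = 355.
With the tax collected from buyers, demand (in seller-price terms) shifts: Qd = 430 − 3(P + 24.5).
New equilibrium: buyers pay $39, sellers receive $14.5, Q = 313. (Wedge: Pb − Ps = 24.5.)
The less price-elastic side of the market bears the larger share of a per-unit tax.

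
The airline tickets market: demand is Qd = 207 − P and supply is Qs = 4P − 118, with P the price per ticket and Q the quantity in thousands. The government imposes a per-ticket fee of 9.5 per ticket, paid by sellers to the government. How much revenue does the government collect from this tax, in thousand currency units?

Before the tax: set 207 − P = 4P − 118 → P* = 65, Q* = 142.
With the tax collected from sellers, supply shifts: Qs = 4(P − 9.5) − 118.
New equilibrium: consumers pay 72.6, sellers receive 63.1, Q = 134.4. (Wedge: Pb − Ps = 9.5.)
Revenue = t · Q = 9.5 · 134.4 = 1276.8.

Tax revenue = 1276.8 thousand.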